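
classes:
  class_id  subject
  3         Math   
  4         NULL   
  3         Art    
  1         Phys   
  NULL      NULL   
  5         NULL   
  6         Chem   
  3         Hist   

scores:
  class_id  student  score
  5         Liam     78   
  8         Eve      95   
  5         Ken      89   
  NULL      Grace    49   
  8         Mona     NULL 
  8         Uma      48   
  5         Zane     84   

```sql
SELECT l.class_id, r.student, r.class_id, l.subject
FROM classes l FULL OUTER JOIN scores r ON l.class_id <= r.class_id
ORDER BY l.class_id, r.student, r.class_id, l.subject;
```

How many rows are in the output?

FULL OUTER JOIN keeps every row from both sides; unmatched rows get NULL for the other side's columns.
Matching on l.class_id <= r.class_id. A NULL in a compared column never satisfies the condition.
- class_id=3: 6 matching r row(s), so 6 row(s) emitted.
- class_id=4: 6 matching r row(s), so 6 row(s) emitted.
- class_id=3: 6 matching r row(s), so 6 row(s) emitted.
- class_id=1: 6 matching r row(s), so 6 row(s) emitted.
- class_id=NULL: no r row matches, row kept with r columns NULL.
- class_id=5: 6 matching r row(s), so 6 row(s) emitted.
- class_id=6: 3 matching r row(s), so 3 row(s) emitted.
- class_id=3: 6 matching r row(s), so 6 row(s) emitted.
- 1 row(s) from r found no l partner → padded with NULL.
Total: 39 matched + 2 padded = 41 rows.

41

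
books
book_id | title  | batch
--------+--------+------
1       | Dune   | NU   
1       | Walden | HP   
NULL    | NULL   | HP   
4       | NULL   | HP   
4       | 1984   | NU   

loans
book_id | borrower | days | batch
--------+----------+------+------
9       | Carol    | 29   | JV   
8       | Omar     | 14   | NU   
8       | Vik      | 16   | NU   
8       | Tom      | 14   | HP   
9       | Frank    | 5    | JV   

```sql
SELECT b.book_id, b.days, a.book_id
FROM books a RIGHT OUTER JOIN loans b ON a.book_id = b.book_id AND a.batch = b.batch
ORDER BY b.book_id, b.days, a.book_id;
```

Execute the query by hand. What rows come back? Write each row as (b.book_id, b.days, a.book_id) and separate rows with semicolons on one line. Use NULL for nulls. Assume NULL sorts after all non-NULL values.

RIGHT JOIN keeps every row from `loans`; unmatched rows get NULL for `books`'s columns.
Matching on a.book_id = b.book_id AND a.batch = b.batch. A NULL in a compared column never satisfies the condition.
- a[0] book_id=1, batch=NU → no match.
- a[1] book_id=1, batch=HP → no match.
- a[2] book_id=NULL, batch=HP → no match.
- a[3] book_id=4, batch=HP → no match.
- a[4] book_id=4, batch=NU → no match.
- 5 b row(s) had no a match → kept, a columns NULL.
After projecting and ordering:
b.book_id | b.days | a.book_id
8 | 14 | NULL
8 | 14 | NULL
8 | 16 | NULL
9 | 5 | NULL
9 | 29 | NULL

(8, 14, NULL); (8, 14, NULL); (8, 16, NULL); (9, 5, NULL); (9, 29, NULL)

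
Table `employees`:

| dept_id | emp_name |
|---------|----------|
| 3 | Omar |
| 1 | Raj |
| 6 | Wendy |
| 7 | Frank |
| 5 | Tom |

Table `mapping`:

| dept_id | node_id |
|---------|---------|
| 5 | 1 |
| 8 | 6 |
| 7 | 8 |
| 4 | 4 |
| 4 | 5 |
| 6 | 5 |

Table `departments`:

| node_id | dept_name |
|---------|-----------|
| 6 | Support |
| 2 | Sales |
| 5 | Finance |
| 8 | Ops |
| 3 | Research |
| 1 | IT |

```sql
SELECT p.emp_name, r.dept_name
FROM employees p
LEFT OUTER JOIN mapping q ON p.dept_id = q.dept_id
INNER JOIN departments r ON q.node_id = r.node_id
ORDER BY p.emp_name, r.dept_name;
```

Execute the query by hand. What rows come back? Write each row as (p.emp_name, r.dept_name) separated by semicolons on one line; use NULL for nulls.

Evaluate left to right. First `employees p LEFT JOIN mapping q` on dept_id: 5 row(s).
Then INNER JOIN `departments r` on node_id: keep only rows whose q.node_id appears in r.

(Frank, Ops); (Tom, IT); (Wendy, Finance)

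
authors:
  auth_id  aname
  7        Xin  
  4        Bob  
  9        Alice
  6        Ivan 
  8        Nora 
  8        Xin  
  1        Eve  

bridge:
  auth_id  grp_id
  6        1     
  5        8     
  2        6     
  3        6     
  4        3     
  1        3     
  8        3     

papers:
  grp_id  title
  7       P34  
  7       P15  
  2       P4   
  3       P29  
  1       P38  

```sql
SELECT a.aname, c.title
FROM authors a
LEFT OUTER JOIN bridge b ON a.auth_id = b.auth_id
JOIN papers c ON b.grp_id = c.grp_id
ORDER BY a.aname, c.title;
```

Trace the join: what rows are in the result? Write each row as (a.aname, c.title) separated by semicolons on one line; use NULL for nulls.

(Bob, P29); (Eve, P29); (Ivan, P38); (Nora, P29); (Xin, P29)

Evaluate left to right. First `authors a LEFT JOIN bridge b` on auth_id: 7 row(s).
Then INNER JOIN `papers c` on grp_id: keep only rows whose b.grp_id appears in c.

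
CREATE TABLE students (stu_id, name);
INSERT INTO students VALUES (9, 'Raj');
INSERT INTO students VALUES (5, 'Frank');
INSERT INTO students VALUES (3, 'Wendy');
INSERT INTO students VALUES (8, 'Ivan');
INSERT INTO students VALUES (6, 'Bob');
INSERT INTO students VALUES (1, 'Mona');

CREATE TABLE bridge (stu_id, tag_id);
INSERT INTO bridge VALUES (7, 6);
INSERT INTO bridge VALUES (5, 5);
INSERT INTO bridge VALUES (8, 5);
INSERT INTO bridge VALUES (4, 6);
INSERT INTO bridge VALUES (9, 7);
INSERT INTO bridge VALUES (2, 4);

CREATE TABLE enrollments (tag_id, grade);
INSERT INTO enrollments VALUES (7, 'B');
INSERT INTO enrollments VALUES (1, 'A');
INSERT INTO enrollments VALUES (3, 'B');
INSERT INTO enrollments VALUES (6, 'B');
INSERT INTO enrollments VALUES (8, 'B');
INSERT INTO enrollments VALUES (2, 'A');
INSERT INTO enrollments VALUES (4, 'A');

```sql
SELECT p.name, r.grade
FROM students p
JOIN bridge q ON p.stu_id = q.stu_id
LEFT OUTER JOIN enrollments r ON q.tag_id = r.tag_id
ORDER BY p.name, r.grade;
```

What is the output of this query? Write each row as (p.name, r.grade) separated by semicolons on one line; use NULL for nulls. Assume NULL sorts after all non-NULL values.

Joins associate left-to-right: students INNER JOIN bridge on stu_id gives 3 intermediate row(s).
Then LEFT JOIN `enrollments r` on tag_id: each of those 3 rows is kept; rows whose q.tag_id has no match in r get NULL for r's columns.

(Frank, NULL); (Ivan, NULL); (Raj, B)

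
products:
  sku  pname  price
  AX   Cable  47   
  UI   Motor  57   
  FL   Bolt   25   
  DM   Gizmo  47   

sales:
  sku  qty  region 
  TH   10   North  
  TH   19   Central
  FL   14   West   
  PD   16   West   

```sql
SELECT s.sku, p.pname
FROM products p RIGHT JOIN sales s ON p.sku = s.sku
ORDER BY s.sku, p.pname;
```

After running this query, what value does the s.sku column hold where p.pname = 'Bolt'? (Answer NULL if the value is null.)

RIGHT JOIN keeps every row from `sales`; unmatched rows get NULL for `products`'s columns.
Matching on p.sku = s.sku.
- sku=AX: no matching s row.
- sku=UI: no matching s row.
- sku=FL: 1 matching s row(s), so 1 row(s) emitted.
- sku=DM: no matching s row.
- 3 row(s) from s found no p partner → padded with NULL.

FL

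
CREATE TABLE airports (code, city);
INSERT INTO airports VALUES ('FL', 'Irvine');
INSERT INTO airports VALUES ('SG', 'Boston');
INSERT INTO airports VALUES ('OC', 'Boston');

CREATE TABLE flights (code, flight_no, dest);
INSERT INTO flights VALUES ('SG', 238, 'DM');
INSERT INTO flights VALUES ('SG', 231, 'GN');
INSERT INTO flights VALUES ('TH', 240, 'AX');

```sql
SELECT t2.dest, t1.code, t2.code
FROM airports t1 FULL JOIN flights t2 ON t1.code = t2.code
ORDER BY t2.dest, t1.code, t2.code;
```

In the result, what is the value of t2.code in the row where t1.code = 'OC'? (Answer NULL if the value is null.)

FULL OUTER JOIN keeps every row from both sides; unmatched rows get NULL for the other side's columns.
Matching on t1.code = t2.code.
- code=FL: no t2 row matches, row kept with t2 columns NULL.
- code=SG: 2 matching t2 row(s), so 2 row(s) emitted.
- code=OC: no t2 row matches, row kept with t2 columns NULL.
- 1 t2 row(s) had no t1 match → kept, t1 columns NULL.

NULL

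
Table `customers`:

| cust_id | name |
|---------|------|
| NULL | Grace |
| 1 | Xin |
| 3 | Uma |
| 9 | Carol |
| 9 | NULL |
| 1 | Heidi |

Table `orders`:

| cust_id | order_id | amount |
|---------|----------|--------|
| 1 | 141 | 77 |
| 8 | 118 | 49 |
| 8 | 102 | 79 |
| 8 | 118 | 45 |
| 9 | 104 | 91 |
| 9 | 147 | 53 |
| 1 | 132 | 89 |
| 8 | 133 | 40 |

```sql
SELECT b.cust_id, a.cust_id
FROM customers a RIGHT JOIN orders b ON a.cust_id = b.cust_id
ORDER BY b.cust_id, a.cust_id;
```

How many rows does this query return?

RIGHT JOIN keeps every row from `orders`; unmatched rows get NULL for `customers`'s columns.
Matching on a.cust_id = b.cust_id. A NULL in a compared column never satisfies the condition.
- a (cust_id=NULL) has no partner in b.
- a (cust_id=1) pairs with 2 row(s) of b.
- a (cust_id=3) has no partner in b.
- a (cust_id=9) pairs with 2 row(s) of b.
- a (cust_id=9) pairs with 2 row(s) of b.
- a (cust_id=1) pairs with 2 row(s) of b.
- 4 row(s) from b found no a partner → padded with NULL.
Total: 8 matched + 4 padded = 12 rows.

12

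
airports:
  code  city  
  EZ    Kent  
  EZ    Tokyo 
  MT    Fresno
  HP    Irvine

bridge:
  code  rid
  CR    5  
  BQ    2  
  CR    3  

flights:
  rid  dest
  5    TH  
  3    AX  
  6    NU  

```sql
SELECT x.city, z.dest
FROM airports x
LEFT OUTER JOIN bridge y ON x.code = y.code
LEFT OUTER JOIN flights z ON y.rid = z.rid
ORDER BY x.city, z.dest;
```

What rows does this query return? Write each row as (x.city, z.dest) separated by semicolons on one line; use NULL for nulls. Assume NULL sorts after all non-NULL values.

(Fresno, NULL); (Irvine, NULL); (Kent, NULL); (Tokyo, NULL)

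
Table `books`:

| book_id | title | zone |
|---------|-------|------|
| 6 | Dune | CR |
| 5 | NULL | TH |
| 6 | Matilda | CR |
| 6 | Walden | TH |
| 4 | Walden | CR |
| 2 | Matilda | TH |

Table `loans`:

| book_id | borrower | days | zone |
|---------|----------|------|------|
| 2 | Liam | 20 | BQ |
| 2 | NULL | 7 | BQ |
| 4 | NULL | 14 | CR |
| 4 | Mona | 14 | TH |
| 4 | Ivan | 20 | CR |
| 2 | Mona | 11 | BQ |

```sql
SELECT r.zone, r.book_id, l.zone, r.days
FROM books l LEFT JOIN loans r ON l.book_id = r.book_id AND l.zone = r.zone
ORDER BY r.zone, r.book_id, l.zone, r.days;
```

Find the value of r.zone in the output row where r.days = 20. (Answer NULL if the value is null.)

CR

LEFT JOIN keeps every row from `books`; unmatched rows get NULL for `loans`'s columns.
Matching on l.book_id = r.book_id AND l.zone = r.zone.
Matched pairs: 2; unmatched l rows kept: 5.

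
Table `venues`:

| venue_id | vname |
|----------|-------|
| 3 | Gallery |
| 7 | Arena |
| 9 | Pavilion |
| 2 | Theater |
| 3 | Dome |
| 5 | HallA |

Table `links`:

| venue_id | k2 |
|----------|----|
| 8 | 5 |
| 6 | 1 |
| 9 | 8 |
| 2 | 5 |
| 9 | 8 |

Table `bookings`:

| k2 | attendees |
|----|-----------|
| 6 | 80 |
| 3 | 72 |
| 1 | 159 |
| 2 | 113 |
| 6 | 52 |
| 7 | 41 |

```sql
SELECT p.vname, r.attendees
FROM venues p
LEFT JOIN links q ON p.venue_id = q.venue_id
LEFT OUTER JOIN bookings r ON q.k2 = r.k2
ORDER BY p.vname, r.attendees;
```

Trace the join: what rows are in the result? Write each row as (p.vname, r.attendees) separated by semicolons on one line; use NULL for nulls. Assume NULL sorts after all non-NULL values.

(Arena, NULL); (Dome, NULL); (Gallery, NULL); (HallA, NULL); (Pavilion, NULL); (Pavilion, NULL); (Theater, NULL)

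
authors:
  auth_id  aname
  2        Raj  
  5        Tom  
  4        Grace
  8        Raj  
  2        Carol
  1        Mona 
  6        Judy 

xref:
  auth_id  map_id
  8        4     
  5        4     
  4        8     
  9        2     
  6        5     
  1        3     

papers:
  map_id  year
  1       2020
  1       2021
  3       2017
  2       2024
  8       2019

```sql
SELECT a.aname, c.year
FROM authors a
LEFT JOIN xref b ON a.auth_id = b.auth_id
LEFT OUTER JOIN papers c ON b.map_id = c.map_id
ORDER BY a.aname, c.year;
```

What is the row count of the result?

7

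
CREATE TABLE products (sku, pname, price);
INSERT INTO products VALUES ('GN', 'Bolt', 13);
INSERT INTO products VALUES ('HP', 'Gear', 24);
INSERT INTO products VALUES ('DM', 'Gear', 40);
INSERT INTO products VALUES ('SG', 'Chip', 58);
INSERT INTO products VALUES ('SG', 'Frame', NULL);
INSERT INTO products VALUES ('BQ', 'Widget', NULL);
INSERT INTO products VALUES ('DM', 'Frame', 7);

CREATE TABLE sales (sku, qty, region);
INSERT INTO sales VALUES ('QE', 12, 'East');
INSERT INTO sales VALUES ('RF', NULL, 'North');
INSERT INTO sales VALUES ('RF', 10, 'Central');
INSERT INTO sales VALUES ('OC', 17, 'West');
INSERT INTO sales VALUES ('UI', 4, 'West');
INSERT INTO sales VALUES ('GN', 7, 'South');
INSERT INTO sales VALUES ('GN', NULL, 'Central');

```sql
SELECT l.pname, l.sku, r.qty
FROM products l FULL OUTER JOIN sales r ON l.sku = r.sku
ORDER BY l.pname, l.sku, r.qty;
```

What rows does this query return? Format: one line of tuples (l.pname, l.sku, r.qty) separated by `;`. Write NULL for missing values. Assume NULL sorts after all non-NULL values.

FULL OUTER JOIN keeps every row from both sides; unmatched rows get NULL for the other side's columns.
Matching on l.sku = r.sku.
Matched pairs: 2; unmatched l rows kept: 6; unmatched r rows kept: 5.

(Bolt, GN, 7); (Bolt, GN, NULL); (Chip, SG, NULL); (Frame, DM, NULL); (Frame, SG, NULL); (Gear, DM, NULL); (Gear, HP, NULL); (Widget, BQ, NULL); (NULL, NULL, 4); (NULL, NULL, 10); (NULL, NULL, 12); (NULL, NULL, 17); (NULL, NULL, NULL)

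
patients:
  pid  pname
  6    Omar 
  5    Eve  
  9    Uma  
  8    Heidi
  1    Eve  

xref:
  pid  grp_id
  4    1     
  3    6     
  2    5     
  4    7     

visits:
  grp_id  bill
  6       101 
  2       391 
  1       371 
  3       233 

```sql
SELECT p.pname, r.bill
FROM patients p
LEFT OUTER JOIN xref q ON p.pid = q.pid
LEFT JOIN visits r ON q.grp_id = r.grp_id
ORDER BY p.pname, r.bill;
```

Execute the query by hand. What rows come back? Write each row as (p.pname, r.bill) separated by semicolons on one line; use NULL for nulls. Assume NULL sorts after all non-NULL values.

Step 1 — p LEFT JOIN q on pid → 5 row(s).
Then LEFT JOIN `visits r` on grp_id: each of those 5 rows is kept; rows whose q.grp_id has no match in r get NULL for r's columns.

(Eve, NULL); (Eve, NULL); (Heidi, NULL); (Omar, NULL); (Uma, NULL)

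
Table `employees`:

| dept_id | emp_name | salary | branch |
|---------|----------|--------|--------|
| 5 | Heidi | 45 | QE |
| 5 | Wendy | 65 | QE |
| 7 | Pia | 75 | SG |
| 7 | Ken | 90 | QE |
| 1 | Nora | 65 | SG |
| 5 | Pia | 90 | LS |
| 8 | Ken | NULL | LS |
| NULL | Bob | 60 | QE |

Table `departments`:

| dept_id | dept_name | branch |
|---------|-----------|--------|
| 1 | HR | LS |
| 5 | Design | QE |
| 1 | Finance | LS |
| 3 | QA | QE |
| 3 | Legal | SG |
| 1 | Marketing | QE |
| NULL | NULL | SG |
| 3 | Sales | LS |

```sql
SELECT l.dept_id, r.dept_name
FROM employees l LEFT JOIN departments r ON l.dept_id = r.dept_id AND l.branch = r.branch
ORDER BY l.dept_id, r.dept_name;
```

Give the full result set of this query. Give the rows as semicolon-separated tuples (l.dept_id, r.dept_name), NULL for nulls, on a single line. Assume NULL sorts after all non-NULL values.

(1, NULL); (5, Design); (5, Design); (5, NULL); (7, NULL); (7, NULL); (8, NULL); (NULL, NULL)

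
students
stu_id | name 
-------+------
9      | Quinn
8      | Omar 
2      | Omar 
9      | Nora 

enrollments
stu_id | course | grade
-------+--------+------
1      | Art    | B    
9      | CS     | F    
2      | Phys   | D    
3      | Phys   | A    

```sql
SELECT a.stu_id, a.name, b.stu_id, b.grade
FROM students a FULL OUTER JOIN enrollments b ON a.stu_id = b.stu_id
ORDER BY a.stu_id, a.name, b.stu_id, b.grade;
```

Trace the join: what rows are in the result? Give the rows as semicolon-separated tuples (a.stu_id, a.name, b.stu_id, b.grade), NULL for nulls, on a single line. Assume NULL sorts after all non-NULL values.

(2, Omar, 2, D); (8, Omar, NULL, NULL); (9, Nora, 9, F); (9, Quinn, 9, F); (NULL, NULL, 1, B); (NULL, NULL, 3, A)

FULL OUTER JOIN keeps every row from both sides; unmatched rows get NULL for the other side's columns.
Matching on a.stu_id = b.stu_id.
- a (stu_id=9) pairs with 1 row(s) of b.
- a (stu_id=8) has no partner → padded with NULL.
- a (stu_id=2) pairs with 1 row(s) of b.
- a (stu_id=9) pairs with 1 row(s) of b.
- 2 b row(s) had no a match → kept, a columns NULL.
After projecting and ordering:
a.stu_id | a.name | b.stu_id | b.grade
2 | Omar | 2 | D
8 | Omar | NULL | NULL
9 | Nora | 9 | F
9 | Quinn | 9 | F
NULL | NULL | 1 | B
NULL | NULL | 3 | A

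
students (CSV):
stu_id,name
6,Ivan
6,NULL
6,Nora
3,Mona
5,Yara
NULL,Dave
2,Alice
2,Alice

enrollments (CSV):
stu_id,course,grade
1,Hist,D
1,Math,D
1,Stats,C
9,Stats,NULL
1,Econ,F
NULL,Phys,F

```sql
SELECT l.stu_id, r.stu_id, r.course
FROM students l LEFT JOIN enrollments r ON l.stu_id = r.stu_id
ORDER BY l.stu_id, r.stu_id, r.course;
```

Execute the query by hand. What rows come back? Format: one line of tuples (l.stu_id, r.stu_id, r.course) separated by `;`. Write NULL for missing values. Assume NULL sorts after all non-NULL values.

(2, NULL, NULL); (2, NULL, NULL); (3, NULL, NULL); (5, NULL, NULL); (6, NULL, NULL); (6, NULL, NULL); (6, NULL, NULL); (NULL, NULL, NULL)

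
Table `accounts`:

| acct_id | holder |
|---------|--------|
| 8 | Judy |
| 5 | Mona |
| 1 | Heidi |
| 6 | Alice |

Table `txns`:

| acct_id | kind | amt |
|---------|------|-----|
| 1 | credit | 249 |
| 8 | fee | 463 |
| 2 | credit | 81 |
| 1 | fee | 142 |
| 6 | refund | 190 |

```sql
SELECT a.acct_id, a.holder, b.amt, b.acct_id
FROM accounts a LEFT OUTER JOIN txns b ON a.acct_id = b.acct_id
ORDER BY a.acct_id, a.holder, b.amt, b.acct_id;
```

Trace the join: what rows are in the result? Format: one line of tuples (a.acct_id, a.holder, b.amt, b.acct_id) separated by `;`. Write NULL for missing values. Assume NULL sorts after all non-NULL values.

LEFT JOIN keeps every row from `accounts`; unmatched rows get NULL for `txns`'s columns.
Matching on a.acct_id = b.acct_id.
Matched pairs: 4; unmatched a rows kept: 1.

(1, Heidi, 142, 1); (1, Heidi, 249, 1); (5, Mona, NULL, NULL); (6, Alice, 190, 6); (8, Judy, 463, 8)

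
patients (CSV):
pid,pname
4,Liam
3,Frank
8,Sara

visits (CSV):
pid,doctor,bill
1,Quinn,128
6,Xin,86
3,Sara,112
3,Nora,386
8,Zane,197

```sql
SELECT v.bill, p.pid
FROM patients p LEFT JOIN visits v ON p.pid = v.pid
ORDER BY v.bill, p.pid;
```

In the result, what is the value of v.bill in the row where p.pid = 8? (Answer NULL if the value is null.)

LEFT JOIN keeps every row from `patients`; unmatched rows get NULL for `visits`'s columns.
Matching on p.pid = v.pid.
- p[0] pid=4 → no match; kept with NULLs on the v side.
- p[1] pid=3 → 2 match(es) in v → 2 row(s).
- p[2] pid=8 → 1 match(es) in v → 1 row(s).

197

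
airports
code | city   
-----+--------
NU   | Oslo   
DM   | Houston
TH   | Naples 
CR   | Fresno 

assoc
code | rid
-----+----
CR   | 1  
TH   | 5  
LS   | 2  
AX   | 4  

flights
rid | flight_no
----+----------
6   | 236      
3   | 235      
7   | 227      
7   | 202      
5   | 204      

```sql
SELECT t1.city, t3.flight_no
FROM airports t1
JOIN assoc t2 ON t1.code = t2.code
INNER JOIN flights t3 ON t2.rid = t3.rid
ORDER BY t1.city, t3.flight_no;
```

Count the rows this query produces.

1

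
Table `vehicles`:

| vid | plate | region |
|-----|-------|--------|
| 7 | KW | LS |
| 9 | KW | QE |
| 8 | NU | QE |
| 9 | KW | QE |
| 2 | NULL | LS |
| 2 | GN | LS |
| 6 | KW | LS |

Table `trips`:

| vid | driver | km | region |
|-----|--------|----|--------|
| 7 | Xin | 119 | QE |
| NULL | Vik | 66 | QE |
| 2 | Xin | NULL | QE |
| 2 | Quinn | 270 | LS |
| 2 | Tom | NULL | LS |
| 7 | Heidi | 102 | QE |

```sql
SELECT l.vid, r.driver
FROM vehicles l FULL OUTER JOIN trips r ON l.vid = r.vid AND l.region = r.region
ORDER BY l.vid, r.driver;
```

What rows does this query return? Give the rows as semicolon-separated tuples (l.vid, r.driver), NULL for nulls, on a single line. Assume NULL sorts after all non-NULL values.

(2, Quinn); (2, Quinn); (2, Tom); (2, Tom); (6, NULL); (7, NULL); (8, NULL); (9, NULL); (9, NULL); (NULL, Heidi); (NULL, Vik); (NULL, Xin); (NULL, Xin)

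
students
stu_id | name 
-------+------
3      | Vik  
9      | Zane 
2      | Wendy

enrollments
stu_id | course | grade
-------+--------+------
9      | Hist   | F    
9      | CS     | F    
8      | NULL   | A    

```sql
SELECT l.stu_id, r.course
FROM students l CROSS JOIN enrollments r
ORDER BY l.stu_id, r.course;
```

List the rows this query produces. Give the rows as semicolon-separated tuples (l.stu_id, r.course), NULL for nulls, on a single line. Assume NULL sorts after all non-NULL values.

CROSS JOIN pairs every row of `students` with every row of `enrollments`: 3 × 3 = 9 rows.

(2, CS); (2, Hist); (2, NULL); (3, CS); (3, Hist); (3, NULL); (9, CS); (9, Hist); (9, NULL)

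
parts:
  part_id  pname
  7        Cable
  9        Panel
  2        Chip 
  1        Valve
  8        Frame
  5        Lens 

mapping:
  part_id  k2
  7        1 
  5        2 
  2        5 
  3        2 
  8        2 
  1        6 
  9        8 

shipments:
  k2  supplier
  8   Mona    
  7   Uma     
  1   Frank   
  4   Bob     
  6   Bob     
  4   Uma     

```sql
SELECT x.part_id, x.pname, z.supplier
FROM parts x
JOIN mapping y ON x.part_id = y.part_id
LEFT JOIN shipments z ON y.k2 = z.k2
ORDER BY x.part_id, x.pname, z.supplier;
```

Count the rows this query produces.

6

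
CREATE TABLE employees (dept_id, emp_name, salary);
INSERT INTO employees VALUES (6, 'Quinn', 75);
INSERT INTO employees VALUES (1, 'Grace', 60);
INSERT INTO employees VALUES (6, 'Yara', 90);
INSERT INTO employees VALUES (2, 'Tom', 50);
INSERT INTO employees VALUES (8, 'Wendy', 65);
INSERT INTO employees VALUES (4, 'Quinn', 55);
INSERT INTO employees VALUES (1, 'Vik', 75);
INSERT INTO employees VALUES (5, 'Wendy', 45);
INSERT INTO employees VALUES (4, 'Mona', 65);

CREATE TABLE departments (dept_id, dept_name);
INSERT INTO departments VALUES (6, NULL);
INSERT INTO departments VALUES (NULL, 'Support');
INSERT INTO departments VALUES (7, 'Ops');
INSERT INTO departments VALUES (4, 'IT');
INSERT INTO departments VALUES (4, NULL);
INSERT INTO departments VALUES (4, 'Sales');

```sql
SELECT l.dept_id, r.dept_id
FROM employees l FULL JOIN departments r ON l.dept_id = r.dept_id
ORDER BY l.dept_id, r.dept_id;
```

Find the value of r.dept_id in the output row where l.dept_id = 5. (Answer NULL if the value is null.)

NULL

FULL OUTER JOIN keeps every row from both sides; unmatched rows get NULL for the other side's columns.
Matching on l.dept_id = r.dept_id. A NULL in a compared column never satisfies the condition.
- dept_id=6: 1 matching r row(s), so 1 row(s) emitted.
- dept_id=1: no r row matches, row kept with r columns NULL.
- dept_id=6: 1 matching r row(s), so 1 row(s) emitted.
- dept_id=2: no r row matches, row kept with r columns NULL.
- dept_id=8: no r row matches, row kept with r columns NULL.
- dept_id=4: 3 matching r row(s), so 3 row(s) emitted.
- dept_id=1: no r row matches, row kept with r columns NULL.
- dept_id=5: no r row matches, row kept with r columns NULL.
- dept_id=4: 3 matching r row(s), so 3 row(s) emitted.
- plus 2 unmatched r row(s), each kept with NULL l columns.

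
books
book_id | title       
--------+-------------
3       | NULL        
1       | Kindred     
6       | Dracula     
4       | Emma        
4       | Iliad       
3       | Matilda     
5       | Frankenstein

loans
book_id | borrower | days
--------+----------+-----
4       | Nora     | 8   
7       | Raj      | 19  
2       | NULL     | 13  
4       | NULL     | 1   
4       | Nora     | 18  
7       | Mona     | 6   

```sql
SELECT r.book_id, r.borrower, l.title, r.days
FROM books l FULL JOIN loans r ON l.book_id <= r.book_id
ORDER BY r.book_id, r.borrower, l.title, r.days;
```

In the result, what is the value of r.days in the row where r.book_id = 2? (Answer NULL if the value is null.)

13

FULL OUTER JOIN keeps every row from both sides; unmatched rows get NULL for the other side's columns.
Matching on l.book_id <= r.book_id.
Matched pairs: 30; unmatched l rows kept: 0; unmatched r rows kept: 0.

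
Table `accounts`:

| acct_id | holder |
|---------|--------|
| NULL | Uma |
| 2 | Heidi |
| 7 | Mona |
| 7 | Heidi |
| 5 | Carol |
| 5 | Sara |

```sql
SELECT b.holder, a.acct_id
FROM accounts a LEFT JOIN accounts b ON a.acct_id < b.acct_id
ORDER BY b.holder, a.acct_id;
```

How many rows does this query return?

LEFT JOIN keeps every row from `accounts a`; unmatched rows get NULL for `accounts b`'s columns.
Matching on a.acct_id < b.acct_id. A NULL in a compared column never satisfies the condition.
Matched pairs: 8; unmatched a rows kept: 3.
Total: 8 matched + 3 padded = 11 rows.

11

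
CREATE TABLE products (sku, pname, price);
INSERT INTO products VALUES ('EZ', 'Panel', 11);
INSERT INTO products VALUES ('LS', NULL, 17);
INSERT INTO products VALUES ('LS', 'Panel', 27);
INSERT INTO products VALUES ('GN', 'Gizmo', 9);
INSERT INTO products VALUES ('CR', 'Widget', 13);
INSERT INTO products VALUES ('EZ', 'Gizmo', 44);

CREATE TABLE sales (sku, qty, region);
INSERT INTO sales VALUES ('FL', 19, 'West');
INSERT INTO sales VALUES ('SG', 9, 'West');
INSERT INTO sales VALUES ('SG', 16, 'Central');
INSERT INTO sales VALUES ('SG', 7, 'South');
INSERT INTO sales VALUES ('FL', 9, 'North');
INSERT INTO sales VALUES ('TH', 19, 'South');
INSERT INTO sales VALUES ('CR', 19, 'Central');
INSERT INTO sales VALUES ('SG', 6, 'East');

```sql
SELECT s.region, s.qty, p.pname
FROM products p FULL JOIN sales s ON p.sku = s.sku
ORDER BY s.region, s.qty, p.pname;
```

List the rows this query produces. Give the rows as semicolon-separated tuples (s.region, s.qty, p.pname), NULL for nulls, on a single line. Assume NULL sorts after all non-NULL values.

(Central, 16, NULL); (Central, 19, Widget); (East, 6, NULL); (North, 9, NULL); (South, 7, NULL); (South, 19, NULL); (West, 9, NULL); (West, 19, NULL); (NULL, NULL, Gizmo); (NULL, NULL, Gizmo); (NULL, NULL, Panel); (NULL, NULL, Panel); (NULL, NULL, NULL)

FULL OUTER JOIN keeps every row from both sides; unmatched rows get NULL for the other side's columns.
Matching on p.sku = s.sku.
- p[0] sku=EZ → no match; kept with NULLs on the s side.
- p[1] sku=LS → no match; kept with NULLs on the s side.
- p[2] sku=LS → no match; kept with NULLs on the s side.
- p[3] sku=GN → no match; kept with NULLs on the s side.
- p[4] sku=CR → 1 match(es) in s → 1 row(s).
- p[5] sku=EZ → no match; kept with NULLs on the s side.
- 7 s row(s) had no p match → kept, p columns NULL.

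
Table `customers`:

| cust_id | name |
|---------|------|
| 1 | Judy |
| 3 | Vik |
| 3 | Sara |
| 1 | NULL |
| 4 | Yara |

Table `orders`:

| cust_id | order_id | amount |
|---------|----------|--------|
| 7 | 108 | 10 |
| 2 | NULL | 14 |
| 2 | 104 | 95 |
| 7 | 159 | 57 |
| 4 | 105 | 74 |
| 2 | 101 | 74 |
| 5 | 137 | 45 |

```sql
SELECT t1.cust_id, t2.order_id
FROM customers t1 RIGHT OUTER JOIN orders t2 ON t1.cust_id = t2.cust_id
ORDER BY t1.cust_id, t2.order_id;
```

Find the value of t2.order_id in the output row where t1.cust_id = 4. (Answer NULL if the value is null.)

105

RIGHT JOIN keeps every row from `orders`; unmatched rows get NULL for `customers`'s columns.
Matching on t1.cust_id = t2.cust_id.
- t1 row (cust_id=1): no match.
- t1 row (cust_id=3): no match.
- t1 row (cust_id=3): no match.
- t1 row (cust_id=1): no match.
- t1 row (cust_id=4): matches 1 t2 row(s) → 1 output row(s).
- 6 row(s) from t2 found no t1 partner → padded with NULL.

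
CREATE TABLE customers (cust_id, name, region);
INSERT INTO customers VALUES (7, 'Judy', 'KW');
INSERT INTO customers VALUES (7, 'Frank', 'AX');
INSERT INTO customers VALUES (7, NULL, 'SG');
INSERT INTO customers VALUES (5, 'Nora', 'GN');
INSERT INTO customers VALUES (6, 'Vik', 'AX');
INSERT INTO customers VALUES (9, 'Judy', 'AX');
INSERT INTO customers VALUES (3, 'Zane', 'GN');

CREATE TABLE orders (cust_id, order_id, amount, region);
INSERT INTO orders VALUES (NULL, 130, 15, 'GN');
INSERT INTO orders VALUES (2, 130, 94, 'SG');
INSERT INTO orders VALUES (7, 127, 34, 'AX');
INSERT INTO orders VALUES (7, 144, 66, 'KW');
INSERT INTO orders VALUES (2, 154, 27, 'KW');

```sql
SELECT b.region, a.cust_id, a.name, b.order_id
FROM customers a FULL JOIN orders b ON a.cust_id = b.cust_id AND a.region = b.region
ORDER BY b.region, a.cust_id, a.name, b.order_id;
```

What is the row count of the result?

FULL OUTER JOIN keeps every row from both sides; unmatched rows get NULL for the other side's columns.
Matching on a.cust_id = b.cust_id AND a.region = b.region. A NULL in a compared column never satisfies the condition.
- a[0] cust_id=7, region=KW → 1 match(es) in b → 1 row(s).
- a[1] cust_id=7, region=AX → 1 match(es) in b → 1 row(s).
- a[2] cust_id=7, region=SG → no match; kept with NULLs on the b side.
- a[3] cust_id=5, region=GN → no match; kept with NULLs on the b side.
- a[4] cust_id=6, region=AX → no match; kept with NULLs on the b side.
- a[5] cust_id=9, region=AX → no match; kept with NULLs on the b side.
- a[6] cust_id=3, region=GN → no match; kept with NULLs on the b side.
- plus 3 unmatched b row(s), each kept with NULL a columns.
Total: 2 matched + 8 padded = 10 rows.

10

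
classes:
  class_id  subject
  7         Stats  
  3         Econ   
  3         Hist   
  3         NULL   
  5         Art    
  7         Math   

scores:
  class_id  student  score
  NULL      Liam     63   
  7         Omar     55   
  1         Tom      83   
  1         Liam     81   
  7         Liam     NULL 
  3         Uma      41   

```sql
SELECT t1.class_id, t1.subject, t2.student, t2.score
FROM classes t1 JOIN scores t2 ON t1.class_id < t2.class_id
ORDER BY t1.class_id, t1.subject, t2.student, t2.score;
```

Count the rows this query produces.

8

INNER JOIN keeps only pairs where the ON condition holds.
Matching on t1.class_id < t2.class_id. A NULL in a compared column never satisfies the condition.
Matched pairs: 8.
Total: 8 rows.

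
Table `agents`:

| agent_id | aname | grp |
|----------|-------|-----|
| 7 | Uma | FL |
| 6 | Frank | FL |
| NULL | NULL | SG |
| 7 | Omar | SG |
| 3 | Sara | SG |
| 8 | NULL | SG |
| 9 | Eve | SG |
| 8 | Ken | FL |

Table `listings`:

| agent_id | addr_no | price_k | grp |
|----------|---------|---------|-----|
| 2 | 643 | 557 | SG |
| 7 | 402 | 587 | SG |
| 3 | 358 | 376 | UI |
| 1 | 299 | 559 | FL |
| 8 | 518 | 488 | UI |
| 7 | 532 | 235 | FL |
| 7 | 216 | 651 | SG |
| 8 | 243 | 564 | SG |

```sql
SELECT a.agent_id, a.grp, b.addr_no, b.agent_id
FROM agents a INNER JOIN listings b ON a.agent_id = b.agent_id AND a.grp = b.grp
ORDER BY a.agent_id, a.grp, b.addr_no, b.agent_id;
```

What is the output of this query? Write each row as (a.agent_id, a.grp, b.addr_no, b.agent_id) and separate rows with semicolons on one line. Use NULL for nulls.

INNER JOIN keeps only pairs where the ON condition holds.
Matching on a.agent_id = b.agent_id AND a.grp = b.grp. A NULL in a compared column never satisfies the condition.
Matched pairs: 4.

(7, FL, 532, 7); (7, SG, 216, 7); (7, SG, 402, 7); (8, SG, 243, 8)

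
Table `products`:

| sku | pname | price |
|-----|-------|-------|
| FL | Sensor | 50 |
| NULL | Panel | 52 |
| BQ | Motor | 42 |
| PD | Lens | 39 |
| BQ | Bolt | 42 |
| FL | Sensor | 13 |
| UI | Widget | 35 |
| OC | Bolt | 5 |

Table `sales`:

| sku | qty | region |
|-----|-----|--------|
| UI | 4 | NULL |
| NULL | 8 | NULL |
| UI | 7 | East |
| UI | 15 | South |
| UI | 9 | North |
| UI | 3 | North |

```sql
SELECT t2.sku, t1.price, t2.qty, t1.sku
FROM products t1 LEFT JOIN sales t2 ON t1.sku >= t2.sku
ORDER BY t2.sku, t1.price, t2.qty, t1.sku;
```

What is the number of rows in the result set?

12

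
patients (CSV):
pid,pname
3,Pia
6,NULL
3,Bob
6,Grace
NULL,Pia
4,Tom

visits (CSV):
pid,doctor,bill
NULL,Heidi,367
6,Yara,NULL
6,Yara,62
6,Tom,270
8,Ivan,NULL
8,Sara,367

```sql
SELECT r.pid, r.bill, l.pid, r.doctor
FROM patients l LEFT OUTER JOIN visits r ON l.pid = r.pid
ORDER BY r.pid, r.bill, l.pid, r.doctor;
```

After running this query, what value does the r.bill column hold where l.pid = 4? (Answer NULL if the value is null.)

NULL

LEFT JOIN keeps every row from `patients`; unmatched rows get NULL for `visits`'s columns.
Matching on l.pid = r.pid. A NULL in a compared column never satisfies the condition.
- l row (pid=3): no match → kept, r columns NULL.
- l row (pid=6): matches 3 r row(s) → 3 output row(s).
- l row (pid=3): no match → kept, r columns NULL.
- l row (pid=6): matches 3 r row(s) → 3 output row(s).
- l row (pid=NULL): no match → kept, r columns NULL.
- l row (pid=4): no match → kept, r columns NULL.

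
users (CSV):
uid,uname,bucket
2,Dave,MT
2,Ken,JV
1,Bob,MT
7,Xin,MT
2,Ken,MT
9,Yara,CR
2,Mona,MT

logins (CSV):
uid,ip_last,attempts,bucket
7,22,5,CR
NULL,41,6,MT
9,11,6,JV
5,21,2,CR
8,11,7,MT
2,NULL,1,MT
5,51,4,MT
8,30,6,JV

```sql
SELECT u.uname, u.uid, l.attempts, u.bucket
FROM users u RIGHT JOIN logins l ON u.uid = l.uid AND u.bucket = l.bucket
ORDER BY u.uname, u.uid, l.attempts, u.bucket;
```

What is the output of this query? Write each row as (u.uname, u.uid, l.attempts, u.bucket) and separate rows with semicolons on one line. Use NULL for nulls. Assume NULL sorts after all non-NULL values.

(Dave, 2, 1, MT); (Ken, 2, 1, MT); (Mona, 2, 1, MT); (NULL, NULL, 2, NULL); (NULL, NULL, 4, NULL); (NULL, NULL, 5, NULL); (NULL, NULL, 6, NULL); (NULL, NULL, 6, NULL); (NULL, NULL, 6, NULL); (NULL, NULL, 7, NULL)

RIGHT JOIN keeps every row from `logins`; unmatched rows get NULL for `users`'s columns.
Matching on u.uid = l.uid AND u.bucket = l.bucket. A NULL in a compared column never satisfies the condition.
Matched pairs: 3; unmatched l rows kept: 7.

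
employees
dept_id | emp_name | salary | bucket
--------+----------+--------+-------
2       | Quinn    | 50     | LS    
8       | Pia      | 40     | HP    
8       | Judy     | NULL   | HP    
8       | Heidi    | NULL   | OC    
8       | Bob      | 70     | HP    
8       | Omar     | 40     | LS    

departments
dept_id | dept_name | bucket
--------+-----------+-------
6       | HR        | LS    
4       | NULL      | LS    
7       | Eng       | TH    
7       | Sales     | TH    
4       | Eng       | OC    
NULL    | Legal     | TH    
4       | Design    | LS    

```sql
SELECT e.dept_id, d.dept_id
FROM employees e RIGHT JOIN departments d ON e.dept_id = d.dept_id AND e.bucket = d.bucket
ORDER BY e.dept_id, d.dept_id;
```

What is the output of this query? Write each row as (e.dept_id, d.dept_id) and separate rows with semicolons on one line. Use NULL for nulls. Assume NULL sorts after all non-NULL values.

RIGHT JOIN keeps every row from `departments`; unmatched rows get NULL for `employees`'s columns.
Matching on e.dept_id = d.dept_id AND e.bucket = d.bucket. A NULL in a compared column never satisfies the condition.
- e[0] dept_id=2, bucket=LS → no match.
- e[1] dept_id=8, bucket=HP → no match.
- e[2] dept_id=8, bucket=HP → no match.
- e[3] dept_id=8, bucket=OC → no match.
- e[4] dept_id=8, bucket=HP → no match.
- e[5] dept_id=8, bucket=LS → no match.
- 7 d row(s) had no e match → kept, e columns NULL.
After projecting and ordering:
e.dept_id | d.dept_id
NULL | 4
NULL | 4
NULL | 4
NULL | 6
NULL | 7
NULL | 7
NULL | NULL

(NULL, 4); (NULL, 4); (NULL, 4); (NULL, 6); (NULL, 7); (NULL, 7); (NULL, NULL)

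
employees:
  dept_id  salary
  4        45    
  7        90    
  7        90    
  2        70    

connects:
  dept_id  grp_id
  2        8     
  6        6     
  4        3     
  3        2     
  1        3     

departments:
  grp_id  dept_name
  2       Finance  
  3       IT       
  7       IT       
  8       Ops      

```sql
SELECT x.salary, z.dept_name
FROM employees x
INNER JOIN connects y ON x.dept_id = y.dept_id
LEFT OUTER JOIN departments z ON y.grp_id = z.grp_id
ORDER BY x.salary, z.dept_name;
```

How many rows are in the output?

2

Joins associate left-to-right: employees INNER JOIN connects on dept_id gives 2 intermediate row(s).
Then LEFT JOIN `departments z` on grp_id: each of those 2 rows is kept; rows whose y.grp_id has no match in z get NULL for z's columns.
Result: 2 row(s).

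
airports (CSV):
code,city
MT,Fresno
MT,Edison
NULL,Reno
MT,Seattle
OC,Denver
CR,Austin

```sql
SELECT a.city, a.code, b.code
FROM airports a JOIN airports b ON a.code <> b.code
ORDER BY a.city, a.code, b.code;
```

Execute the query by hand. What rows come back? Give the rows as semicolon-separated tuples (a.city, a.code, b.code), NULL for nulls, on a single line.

(Austin, CR, MT); (Austin, CR, MT); (Austin, CR, MT); (Austin, CR, OC); (Denver, OC, CR); (Denver, OC, MT); (Denver, OC, MT); (Denver, OC, MT); (Edison, MT, CR); (Edison, MT, OC); (Fresno, MT, CR); (Fresno, MT, OC); (Seattle, MT, CR); (Seattle, MT, OC)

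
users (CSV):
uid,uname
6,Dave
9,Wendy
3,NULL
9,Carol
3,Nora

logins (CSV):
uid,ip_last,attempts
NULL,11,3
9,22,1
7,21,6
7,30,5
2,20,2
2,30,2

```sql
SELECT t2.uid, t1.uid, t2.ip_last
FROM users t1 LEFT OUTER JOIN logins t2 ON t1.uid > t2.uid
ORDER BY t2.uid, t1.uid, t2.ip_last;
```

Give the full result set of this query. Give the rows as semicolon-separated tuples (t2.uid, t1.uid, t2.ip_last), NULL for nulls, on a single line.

LEFT JOIN keeps every row from `users`; unmatched rows get NULL for `logins`'s columns.
Matching on t1.uid > t2.uid. A NULL in a compared column never satisfies the condition.
Matched pairs: 14; unmatched t1 rows kept: 0.

(2, 3, 20); (2, 3, 20); (2, 3, 30); (2, 3, 30); (2, 6, 20); (2, 6, 30); (2, 9, 20); (2, 9, 20); (2, 9, 30); (2, 9, 30); (7, 9, 21); (7, 9, 21); (7, 9, 30); (7, 9, 30)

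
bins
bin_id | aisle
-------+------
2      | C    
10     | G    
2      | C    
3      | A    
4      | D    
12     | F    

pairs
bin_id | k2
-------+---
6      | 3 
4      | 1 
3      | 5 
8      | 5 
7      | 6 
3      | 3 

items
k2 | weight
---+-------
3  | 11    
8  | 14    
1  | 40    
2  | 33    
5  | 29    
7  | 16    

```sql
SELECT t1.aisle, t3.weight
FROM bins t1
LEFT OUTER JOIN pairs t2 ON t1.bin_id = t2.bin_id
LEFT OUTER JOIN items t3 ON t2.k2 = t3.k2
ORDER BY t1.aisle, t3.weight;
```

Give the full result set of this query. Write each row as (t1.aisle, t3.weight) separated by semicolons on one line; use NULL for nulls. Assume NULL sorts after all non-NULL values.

(A, 11); (A, 29); (C, NULL); (C, NULL); (D, 40); (F, NULL); (G, NULL)

Joins associate left-to-right: bins LEFT JOIN pairs on bin_id gives 7 intermediate row(s).
Then LEFT JOIN `items t3` on k2: each of those 7 rows is kept; rows whose t2.k2 has no match in t3 get NULL for t3's columns.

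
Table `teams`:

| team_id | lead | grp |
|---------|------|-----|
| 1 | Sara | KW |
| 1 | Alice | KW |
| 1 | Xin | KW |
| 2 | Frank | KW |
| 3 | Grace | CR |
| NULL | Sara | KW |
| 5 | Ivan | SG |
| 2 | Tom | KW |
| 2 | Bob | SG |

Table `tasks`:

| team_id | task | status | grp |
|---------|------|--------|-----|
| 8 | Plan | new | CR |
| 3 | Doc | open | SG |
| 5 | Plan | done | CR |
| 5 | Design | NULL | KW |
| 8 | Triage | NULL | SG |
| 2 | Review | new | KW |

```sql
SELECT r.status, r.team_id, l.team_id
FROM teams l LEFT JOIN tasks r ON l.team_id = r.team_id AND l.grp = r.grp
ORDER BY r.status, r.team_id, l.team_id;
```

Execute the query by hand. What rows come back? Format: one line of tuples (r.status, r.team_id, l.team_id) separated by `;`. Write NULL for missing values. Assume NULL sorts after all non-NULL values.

(new, 2, 2); (new, 2, 2); (NULL, NULL, 1); (NULL, NULL, 1); (NULL, NULL, 1); (NULL, NULL, 2); (NULL, NULL, 3); (NULL, NULL, 5); (NULL, NULL, NULL)

LEFT JOIN keeps every row from `teams`; unmatched rows get NULL for `tasks`'s columns.
Matching on l.team_id = r.team_id AND l.grp = r.grp. A NULL in a compared column never satisfies the condition.
Matched pairs: 2; unmatched l rows kept: 7.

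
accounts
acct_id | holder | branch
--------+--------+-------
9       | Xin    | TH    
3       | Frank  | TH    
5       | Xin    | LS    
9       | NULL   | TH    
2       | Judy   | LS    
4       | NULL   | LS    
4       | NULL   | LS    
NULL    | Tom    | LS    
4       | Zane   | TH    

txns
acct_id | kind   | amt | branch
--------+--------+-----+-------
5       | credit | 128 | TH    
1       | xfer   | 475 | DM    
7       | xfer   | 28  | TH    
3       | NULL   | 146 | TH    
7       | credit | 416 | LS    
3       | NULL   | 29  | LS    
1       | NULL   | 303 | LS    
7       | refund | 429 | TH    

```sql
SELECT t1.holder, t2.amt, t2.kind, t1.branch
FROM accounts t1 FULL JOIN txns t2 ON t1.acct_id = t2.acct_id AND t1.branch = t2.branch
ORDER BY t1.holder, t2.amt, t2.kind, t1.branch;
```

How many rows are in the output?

FULL OUTER JOIN keeps every row from both sides; unmatched rows get NULL for the other side's columns.
Matching on t1.acct_id = t2.acct_id AND t1.branch = t2.branch. A NULL in a compared column never satisfies the condition.
- acct_id=9, branch=TH: no t2 row matches, row kept with t2 columns NULL.
- acct_id=3, branch=TH: 1 matching t2 row(s), so 1 row(s) emitted.
- acct_id=5, branch=LS: no t2 row matches, row kept with t2 columns NULL.
- acct_id=9, branch=TH: no t2 row matches, row kept with t2 columns NULL.
- acct_id=2, branch=LS: no t2 row matches, row kept with t2 columns NULL.
- acct_id=4, branch=LS: no t2 row matches, row kept with t2 columns NULL.
- acct_id=4, branch=LS: no t2 row matches, row kept with t2 columns NULL.
- acct_id=NULL, branch=LS: no t2 row matches, row kept with t2 columns NULL.
- acct_id=4, branch=TH: no t2 row matches, row kept with t2 columns NULL.
- plus 7 unmatched t2 row(s), each kept with NULL t1 columns.
Total: 1 matched + 15 padded = 16 rows.

16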